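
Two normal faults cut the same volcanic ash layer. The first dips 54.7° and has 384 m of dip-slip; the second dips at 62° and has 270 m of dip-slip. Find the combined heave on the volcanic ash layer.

349 m

heave_A = 384 × cos(54.7°) = 221.9 m
heave_B = 270 × cos(62°) = 126.8 m
total = 221.9 + 126.8 = 349 m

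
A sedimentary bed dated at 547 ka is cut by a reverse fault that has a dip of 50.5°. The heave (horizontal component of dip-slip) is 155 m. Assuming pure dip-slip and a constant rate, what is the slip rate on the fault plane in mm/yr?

dip-slip = heave / cos(dip) = 155 m / cos(50.5°) = 243.7 m
rate = 243.7 m / 547 ka = 0.000445 m/yr = 0.445 mm/yr

0.445 mm/yr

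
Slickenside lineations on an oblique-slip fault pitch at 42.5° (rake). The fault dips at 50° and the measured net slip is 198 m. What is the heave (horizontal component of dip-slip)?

dip-slip = net slip × sin(rake) = 198 m × sin(42.5°) = 133.8 m
heave = dip-slip × cos(dip) = 133.8 × cos(50°) = 86 m

86 m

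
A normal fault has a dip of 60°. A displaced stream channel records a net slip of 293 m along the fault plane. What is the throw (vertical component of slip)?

254 m

throw = dip-slip × sin(dip) = 293 m × sin(60°) = 254 m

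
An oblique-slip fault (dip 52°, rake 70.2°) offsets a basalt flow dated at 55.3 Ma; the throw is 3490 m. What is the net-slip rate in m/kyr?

0.0851 m/kyr

dip-slip = throw / sin(dip) = 3490 / sin(52°) = 4429 m
net slip = dip-slip / sin(rake) = 4429 / sin(70.2°) = 4707 m
rate = 4707 m / 55.3 Ma = 0.0000851 m/yr = 0.0851 m/kyr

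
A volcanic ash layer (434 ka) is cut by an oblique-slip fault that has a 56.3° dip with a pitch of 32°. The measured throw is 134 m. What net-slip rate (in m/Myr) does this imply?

dip-slip = throw / sin(dip) = 134 / sin(56.3°) = 161.1 m
net slip = dip-slip / sin(rake) = 161.1 / sin(32°) = 303.9 m
rate = 303.9 m / 434 ka = 0.000700 m/yr = 700 m/Myr

700 m/Myr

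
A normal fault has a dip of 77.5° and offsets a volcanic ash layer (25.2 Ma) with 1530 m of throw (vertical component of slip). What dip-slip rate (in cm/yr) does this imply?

0.00622 cm/yr

dip-slip = throw / sin(dip) = 1530 m / sin(77.5°) = 1567 m
rate = 1567 m / 25.2 Ma = 0.0000622 m/yr = 0.00622 cm/yr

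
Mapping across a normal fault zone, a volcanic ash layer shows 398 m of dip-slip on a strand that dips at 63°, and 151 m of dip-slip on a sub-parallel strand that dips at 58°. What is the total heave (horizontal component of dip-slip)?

261 m

heave_A = 398 × cos(63°) = 180.7 m
heave_B = 151 × cos(58°) = 80.02 m
total = 180.7 + 80.02 = 261 m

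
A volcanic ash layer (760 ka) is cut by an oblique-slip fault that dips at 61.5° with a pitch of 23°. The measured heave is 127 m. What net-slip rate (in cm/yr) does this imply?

dip-slip = heave / cos(dip) = 127 / cos(61.5°) = 266.2 m
net slip = dip-slip / sin(rake) = 266.2 / sin(23°) = 681.2 m
rate = 681.2 m / 760 ka = 0.000896 m/yr = 0.0896 cm/yr

0.0896 cm/yr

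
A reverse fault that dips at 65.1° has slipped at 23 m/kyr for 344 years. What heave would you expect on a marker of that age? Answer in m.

3.33 m

dip-slip = rate × time = 23 m/kyr × 344 years = 7.912 m
heave = dip-slip × cos(dip) = 7.912 × cos(65.1°) = 3.33 m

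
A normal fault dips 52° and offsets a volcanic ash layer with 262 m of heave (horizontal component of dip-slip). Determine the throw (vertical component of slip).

throw = heave × tan(dip) = 262 × tan(52°) = 335 m

335 m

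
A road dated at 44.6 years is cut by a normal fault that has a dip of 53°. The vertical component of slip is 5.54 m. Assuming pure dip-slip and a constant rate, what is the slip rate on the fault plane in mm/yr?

dip-slip = throw / sin(dip) = 5.54 m / sin(53°) = 6.937 m
rate = 6.937 m / 44.6 years = 0.156 m/yr = 156 mm/yr

156 mm/yr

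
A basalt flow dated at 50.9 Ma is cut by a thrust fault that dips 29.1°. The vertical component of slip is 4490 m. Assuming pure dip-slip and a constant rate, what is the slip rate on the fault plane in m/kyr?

dip-slip = throw / sin(dip) = 4490 m / sin(29.1°) = 9232 m
rate = 9232 m / 50.9 Ma = 0.000181 m/yr = 0.181 m/kyr

0.181 m/kyr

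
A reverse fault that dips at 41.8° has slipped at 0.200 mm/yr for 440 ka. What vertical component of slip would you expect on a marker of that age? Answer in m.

58.7 m

dip-slip = rate × time = 0.200 mm/yr × 440 ka = 88 m
throw = dip-slip × sin(dip) = 88 × sin(41.8°) = 58.7 m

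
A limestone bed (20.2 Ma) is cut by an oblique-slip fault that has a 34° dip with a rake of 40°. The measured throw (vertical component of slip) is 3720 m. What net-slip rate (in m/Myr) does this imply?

dip-slip = throw / sin(dip) = 3720 / sin(34°) = 6652 m
net slip = dip-slip / sin(rake) = 6652 / sin(40°) = 10350 m
rate = 10350 m / 20.2 Ma = 0.000512 m/yr = 512 m/Myr

512 m/Myr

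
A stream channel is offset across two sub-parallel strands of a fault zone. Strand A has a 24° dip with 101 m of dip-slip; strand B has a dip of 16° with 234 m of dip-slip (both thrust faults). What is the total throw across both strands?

106 m

throw_A = 101 × sin(24°) = 41.08 m
throw_B = 234 × sin(16°) = 64.50 m
total = 41.08 + 64.50 = 106 m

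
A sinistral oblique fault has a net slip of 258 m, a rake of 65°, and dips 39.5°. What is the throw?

dip-slip = net slip × sin(rake) = 258 m × sin(65°) = 233.8 m
throw = dip-slip × sin(dip) = 233.8 × sin(39.5°) = 149 m

149 m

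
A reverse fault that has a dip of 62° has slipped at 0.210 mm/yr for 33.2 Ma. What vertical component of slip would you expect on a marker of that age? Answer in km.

6.16 km

dip-slip = rate × time = 0.210 mm/yr × 33.2 Ma = 6972 m
throw = dip-slip × sin(dip) = 6972 × sin(62°) = 6160 m = 6.16 km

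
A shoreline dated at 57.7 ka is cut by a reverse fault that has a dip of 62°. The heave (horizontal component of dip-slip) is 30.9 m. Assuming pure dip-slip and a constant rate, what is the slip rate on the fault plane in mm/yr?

1.14 mm/yr

dip-slip = heave / cos(dip) = 30.9 m / cos(62°) = 65.82 m
rate = 65.82 m / 57.7 ka = 0.00114 m/yr = 1.14 mm/yr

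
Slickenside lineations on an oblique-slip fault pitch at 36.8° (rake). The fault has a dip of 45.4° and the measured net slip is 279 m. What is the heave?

dip-slip = net slip × sin(rake) = 279 m × sin(36.8°) = 167.1 m
heave = dip-slip × cos(dip) = 167.1 × cos(45.4°) = 117 m

117 m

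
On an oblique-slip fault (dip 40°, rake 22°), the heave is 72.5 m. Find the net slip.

dip-slip = heave / cos(dip) = 72.5 / cos(40°) = 94.64 m
net slip = dip-slip / sin(rake) = 94.64 / sin(22°) = 253 m

253 m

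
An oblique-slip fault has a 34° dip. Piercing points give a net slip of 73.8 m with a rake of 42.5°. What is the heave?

41.3 m

dip-slip = net slip × sin(rake) = 73.8 m × sin(42.5°) = 49.86 m
heave = dip-slip × cos(dip) = 49.86 × cos(34°) = 41.3 m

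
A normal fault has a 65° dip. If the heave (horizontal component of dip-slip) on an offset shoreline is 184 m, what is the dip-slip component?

dip-slip = heave / cos(dip) = 184 / cos(65°) = 435 m

435 m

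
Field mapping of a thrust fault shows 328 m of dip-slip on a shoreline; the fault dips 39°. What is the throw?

throw = dip-slip × sin(dip) = 328 m × sin(39°) = 206 m

206 m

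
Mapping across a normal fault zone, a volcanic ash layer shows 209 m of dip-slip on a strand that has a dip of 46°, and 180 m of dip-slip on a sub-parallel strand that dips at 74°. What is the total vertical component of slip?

throw_A = 209 × sin(46°) = 150.3 m
throw_B = 180 × sin(74°) = 173 m
total = 150.3 + 173 = 323 m

323 m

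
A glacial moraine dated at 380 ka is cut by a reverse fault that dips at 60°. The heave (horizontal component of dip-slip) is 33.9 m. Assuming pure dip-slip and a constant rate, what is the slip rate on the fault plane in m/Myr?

178 m/Myr

dip-slip = heave / cos(dip) = 33.9 m / cos(60°) = 67.80 m
rate = 67.80 m / 380 ka = 0.000178 m/yr = 178 m/Myr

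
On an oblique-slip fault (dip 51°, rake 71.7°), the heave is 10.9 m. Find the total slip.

dip-slip = heave / cos(dip) = 10.9 / cos(51°) = 17.32 m
net slip = dip-slip / sin(rake) = 17.32 / sin(71.7°) = 18.2 m

18.2 m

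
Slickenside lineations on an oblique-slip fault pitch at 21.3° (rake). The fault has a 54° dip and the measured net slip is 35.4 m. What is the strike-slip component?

strike-slip = net slip × cos(rake) = 35.4 m × cos(21.3°) = 33 m

33 m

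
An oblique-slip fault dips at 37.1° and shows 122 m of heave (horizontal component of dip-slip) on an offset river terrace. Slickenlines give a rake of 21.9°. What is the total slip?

410 m

dip-slip = heave / cos(dip) = 122 / cos(37.1°) = 153 m
net slip = dip-slip / sin(rake) = 153 / sin(21.9°) = 410 m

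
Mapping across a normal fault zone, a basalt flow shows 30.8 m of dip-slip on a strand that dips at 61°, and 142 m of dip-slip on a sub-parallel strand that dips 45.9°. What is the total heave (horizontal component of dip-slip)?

heave_A = 30.8 × cos(61°) = 14.93 m
heave_B = 142 × cos(45.9°) = 98.82 m
total = 14.93 + 98.82 = 114 m

114 m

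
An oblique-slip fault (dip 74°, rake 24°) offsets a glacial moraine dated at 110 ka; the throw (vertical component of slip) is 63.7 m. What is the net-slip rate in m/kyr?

1.48 m/kyr

dip-slip = throw / sin(dip) = 63.7 / sin(74°) = 66.27 m
net slip = dip-slip / sin(rake) = 66.27 / sin(24°) = 162.9 m
rate = 162.9 m / 110 ka = 0.00148 m/yr = 1.48 m/kyr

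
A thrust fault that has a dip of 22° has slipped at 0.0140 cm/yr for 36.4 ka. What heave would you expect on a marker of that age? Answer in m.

dip-slip = rate × time = 0.0140 cm/yr × 36.4 ka = 5.096 m
heave = dip-slip × cos(dip) = 5.096 × cos(22°) = 4.72 m

4.72 m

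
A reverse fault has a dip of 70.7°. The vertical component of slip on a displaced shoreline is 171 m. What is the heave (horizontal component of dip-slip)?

59.9 m

heave = throw / tan(dip) = 171 / tan(70.7°) = 59.9 m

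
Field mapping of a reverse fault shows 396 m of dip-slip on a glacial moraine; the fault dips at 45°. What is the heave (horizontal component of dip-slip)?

heave = dip-slip × cos(dip) = 396 m × cos(45°) = 280 m

280 m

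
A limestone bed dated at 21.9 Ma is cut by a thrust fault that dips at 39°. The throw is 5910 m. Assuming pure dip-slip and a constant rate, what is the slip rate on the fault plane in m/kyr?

0.429 m/kyr

dip-slip = throw / sin(dip) = 5910 m / sin(39°) = 9391 m
rate = 9391 m / 21.9 Ma = 0.000429 m/yr = 0.429 m/kyr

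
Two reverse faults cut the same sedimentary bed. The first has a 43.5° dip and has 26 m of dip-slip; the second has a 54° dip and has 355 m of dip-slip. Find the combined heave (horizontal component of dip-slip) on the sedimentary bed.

228 m

heave_A = 26 × cos(43.5°) = 18.86 m
heave_B = 355 × cos(54°) = 208.7 m
total = 18.86 + 208.7 = 228 m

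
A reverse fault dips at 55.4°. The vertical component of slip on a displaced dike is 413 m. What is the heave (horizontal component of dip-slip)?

285 m

heave = throw / tan(dip) = 413 / tan(55.4°) = 285 m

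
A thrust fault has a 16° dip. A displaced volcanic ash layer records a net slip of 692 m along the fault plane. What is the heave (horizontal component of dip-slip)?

heave = dip-slip × cos(dip) = 692 m × cos(16°) = 665 m

665 m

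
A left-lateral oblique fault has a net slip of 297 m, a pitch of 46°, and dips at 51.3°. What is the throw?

167 m

dip-slip = net slip × sin(rake) = 297 m × sin(46°) = 213.6 m
throw = dip-slip × sin(dip) = 213.6 × sin(51.3°) = 167 m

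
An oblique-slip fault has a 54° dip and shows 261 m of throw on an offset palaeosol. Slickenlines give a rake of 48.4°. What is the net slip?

431 m

dip-slip = throw / sin(dip) = 261 / sin(54°) = 322.6 m
net slip = dip-slip / sin(rake) = 322.6 / sin(48.4°) = 431 m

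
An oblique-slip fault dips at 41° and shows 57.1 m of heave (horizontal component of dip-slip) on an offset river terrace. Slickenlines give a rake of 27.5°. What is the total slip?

dip-slip = heave / cos(dip) = 57.1 / cos(41°) = 75.66 m
net slip = dip-slip / sin(rake) = 75.66 / sin(27.5°) = 164 m

164 m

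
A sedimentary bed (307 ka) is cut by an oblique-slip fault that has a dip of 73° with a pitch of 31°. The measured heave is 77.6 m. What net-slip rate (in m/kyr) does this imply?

dip-slip = heave / cos(dip) = 77.6 / cos(73°) = 265.4 m
net slip = dip-slip / sin(rake) = 265.4 / sin(31°) = 515.3 m
rate = 515.3 m / 307 ka = 0.00168 m/yr = 1.68 m/kyr

1.68 m/kyr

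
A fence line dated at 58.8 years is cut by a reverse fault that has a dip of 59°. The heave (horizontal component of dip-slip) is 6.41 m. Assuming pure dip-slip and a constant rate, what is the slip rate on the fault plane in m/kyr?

212 m/kyr

dip-slip = heave / cos(dip) = 6.41 m / cos(59°) = 12.45 m
rate = 12.45 m / 58.8 years = 0.212 m/yr = 212 m/kyr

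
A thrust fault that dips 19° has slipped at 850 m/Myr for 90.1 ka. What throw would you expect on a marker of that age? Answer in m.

dip-slip = rate × time = 850 m/Myr × 90.1 ka = 76.58 m
throw = dip-slip × sin(dip) = 76.58 × sin(19°) = 24.9 m

24.9 m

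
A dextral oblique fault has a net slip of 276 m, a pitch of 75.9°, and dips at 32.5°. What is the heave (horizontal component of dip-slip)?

226 m

dip-slip = net slip × sin(rake) = 276 m × sin(75.9°) = 267.7 m
heave = dip-slip × cos(dip) = 267.7 × cos(32.5°) = 226 m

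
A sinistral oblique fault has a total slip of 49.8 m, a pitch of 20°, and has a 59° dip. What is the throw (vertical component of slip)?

dip-slip = net slip × sin(rake) = 49.8 m × sin(20°) = 17.03 m
throw = dip-slip × sin(dip) = 17.03 × sin(59°) = 14.6 m

14.6 m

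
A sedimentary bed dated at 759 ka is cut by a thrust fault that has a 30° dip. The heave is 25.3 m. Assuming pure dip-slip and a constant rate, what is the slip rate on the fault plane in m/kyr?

dip-slip = heave / cos(dip) = 25.3 m / cos(30°) = 29.21 m
rate = 29.21 m / 759 ka = 0.0000385 m/yr = 0.0385 m/kyr

0.0385 m/kyr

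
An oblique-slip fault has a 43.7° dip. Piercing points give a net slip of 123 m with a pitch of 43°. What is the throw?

58 m

dip-slip = net slip × sin(rake) = 123 m × sin(43°) = 83.89 m
throw = dip-slip × sin(dip) = 83.89 × sin(43.7°) = 58 m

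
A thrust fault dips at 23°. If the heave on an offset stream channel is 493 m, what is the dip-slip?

dip-slip = heave / cos(dip) = 493 / cos(23°) = 536 m

536 m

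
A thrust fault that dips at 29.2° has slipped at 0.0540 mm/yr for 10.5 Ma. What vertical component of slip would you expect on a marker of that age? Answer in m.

277 m

dip-slip = rate × time = 0.0540 mm/yr × 10.5 Ma = 567 m
throw = dip-slip × sin(dip) = 567 × sin(29.2°) = 277 m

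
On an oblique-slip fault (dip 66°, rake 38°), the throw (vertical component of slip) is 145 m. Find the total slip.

258 m

dip-slip = throw / sin(dip) = 145 / sin(66°) = 158.7 m
net slip = dip-slip / sin(rake) = 158.7 / sin(38°) = 258 m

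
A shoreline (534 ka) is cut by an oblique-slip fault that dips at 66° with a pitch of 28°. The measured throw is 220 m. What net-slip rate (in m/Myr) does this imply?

dip-slip = throw / sin(dip) = 220 / sin(66°) = 240.8 m
net slip = dip-slip / sin(rake) = 240.8 / sin(28°) = 513 m
rate = 513 m / 534 ka = 0.000961 m/yr = 961 m/Myr

961 m/Myr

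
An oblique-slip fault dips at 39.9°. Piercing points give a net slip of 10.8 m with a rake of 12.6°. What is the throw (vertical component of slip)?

1.51 m

dip-slip = net slip × sin(rake) = 10.8 m × sin(12.6°) = 2.356 m
throw = dip-slip × sin(dip) = 2.356 × sin(39.9°) = 1.51 m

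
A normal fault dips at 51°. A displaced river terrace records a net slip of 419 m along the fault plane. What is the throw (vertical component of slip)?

throw = dip-slip × sin(dip) = 419 m × sin(51°) = 326 m

326 m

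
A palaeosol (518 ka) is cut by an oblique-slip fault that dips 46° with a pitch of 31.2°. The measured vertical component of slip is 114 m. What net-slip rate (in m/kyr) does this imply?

dip-slip = throw / sin(dip) = 114 / sin(46°) = 158.5 m
net slip = dip-slip / sin(rake) = 158.5 / sin(31.2°) = 305.9 m
rate = 305.9 m / 518 ka = 0.000591 m/yr = 0.591 m/kyr

0.591 m/kyr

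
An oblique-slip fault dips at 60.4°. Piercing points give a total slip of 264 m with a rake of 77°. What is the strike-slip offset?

59.4 m

strike-slip = net slip × cos(rake) = 264 m × cos(77°) = 59.4 m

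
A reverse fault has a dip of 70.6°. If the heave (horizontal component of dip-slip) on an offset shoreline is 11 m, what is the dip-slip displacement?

dip-slip = heave / cos(dip) = 11 / cos(70.6°) = 33.1 m

33.1 m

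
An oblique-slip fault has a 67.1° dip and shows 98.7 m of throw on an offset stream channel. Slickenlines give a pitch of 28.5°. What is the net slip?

225 m

dip-slip = throw / sin(dip) = 98.7 / sin(67.1°) = 107.1 m
net slip = dip-slip / sin(rake) = 107.1 / sin(28.5°) = 225 m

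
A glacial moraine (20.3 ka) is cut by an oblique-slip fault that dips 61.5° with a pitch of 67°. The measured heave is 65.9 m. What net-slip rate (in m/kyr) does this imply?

7.39 m/kyr

dip-slip = heave / cos(dip) = 65.9 / cos(61.5°) = 138.1 m
net slip = dip-slip / sin(rake) = 138.1 / sin(67°) = 150 m
rate = 150 m / 20.3 ka = 0.00739 m/yr = 7.39 m/kyr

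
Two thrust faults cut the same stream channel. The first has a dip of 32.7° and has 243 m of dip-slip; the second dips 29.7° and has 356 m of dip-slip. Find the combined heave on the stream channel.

heave_A = 243 × cos(32.7°) = 204.5 m
heave_B = 356 × cos(29.7°) = 309.2 m
total = 204.5 + 309.2 = 514 m

514 m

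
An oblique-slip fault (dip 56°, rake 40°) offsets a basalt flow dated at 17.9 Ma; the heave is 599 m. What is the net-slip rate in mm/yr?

0.0931 mm/yr

dip-slip = heave / cos(dip) = 599 / cos(56°) = 1071 m
net slip = dip-slip / sin(rake) = 1071 / sin(40°) = 1666 m
rate = 1666 m / 17.9 Ma = 0.0000931 m/yr = 0.0931 mm/yr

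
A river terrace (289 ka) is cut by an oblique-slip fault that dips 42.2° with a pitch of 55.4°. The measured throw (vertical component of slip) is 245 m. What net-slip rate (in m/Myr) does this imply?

dip-slip = throw / sin(dip) = 245 / sin(42.2°) = 364.7 m
net slip = dip-slip / sin(rake) = 364.7 / sin(55.4°) = 443.1 m
rate = 443.1 m / 289 ka = 0.00153 m/yr = 1530 m/Myr

1530 m/Myr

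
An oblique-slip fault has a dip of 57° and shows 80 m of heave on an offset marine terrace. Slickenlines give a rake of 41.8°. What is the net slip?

220 m

dip-slip = heave / cos(dip) = 80 / cos(57°) = 146.9 m
net slip = dip-slip / sin(rake) = 146.9 / sin(41.8°) = 220 m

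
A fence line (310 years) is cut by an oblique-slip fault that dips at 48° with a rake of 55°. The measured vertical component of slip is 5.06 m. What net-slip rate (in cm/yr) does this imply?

dip-slip = throw / sin(dip) = 5.06 / sin(48°) = 6.809 m
net slip = dip-slip / sin(rake) = 6.809 / sin(55°) = 8.312 m
rate = 8.312 m / 310 years = 0.0268 m/yr = 2.68 cm/yr

2.68 cm/yr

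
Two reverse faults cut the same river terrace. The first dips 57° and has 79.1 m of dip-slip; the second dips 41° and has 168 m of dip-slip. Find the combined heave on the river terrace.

heave_A = 79.1 × cos(57°) = 43.08 m
heave_B = 168 × cos(41°) = 126.8 m
total = 43.08 + 126.8 = 170 m

170 m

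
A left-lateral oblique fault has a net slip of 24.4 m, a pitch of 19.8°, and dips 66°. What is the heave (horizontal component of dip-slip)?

dip-slip = net slip × sin(rake) = 24.4 m × sin(19.8°) = 8.265 m
heave = dip-slip × cos(dip) = 8.265 × cos(66°) = 3.36 m

3.36 m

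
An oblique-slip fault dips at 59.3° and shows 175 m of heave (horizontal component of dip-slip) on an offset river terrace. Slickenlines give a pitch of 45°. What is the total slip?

dip-slip = heave / cos(dip) = 175 / cos(59.3°) = 342.8 m
net slip = dip-slip / sin(rake) = 342.8 / sin(45°) = 485 m

485 m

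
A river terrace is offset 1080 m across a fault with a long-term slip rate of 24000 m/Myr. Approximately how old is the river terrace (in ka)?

45 ka

age = offset / rate = 1080 m / (24000 m/Myr) = 45000 yr = 45 ka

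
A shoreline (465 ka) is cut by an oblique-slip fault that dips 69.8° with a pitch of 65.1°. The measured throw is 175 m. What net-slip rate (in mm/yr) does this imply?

dip-slip = throw / sin(dip) = 175 / sin(69.8°) = 186.5 m
net slip = dip-slip / sin(rake) = 186.5 / sin(65.1°) = 205.6 m
rate = 205.6 m / 465 ka = 0.000442 m/yr = 0.442 mm/yr

0.442 mm/yr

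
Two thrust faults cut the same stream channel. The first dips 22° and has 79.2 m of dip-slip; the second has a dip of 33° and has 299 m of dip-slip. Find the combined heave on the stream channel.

324 m

heave_A = 79.2 × cos(22°) = 73.43 m
heave_B = 299 × cos(33°) = 250.8 m
total = 73.43 + 250.8 = 324 m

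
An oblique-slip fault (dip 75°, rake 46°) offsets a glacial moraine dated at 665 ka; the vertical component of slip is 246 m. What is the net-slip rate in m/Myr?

dip-slip = throw / sin(dip) = 246 / sin(75°) = 254.7 m
net slip = dip-slip / sin(rake) = 254.7 / sin(46°) = 354 m
rate = 354 m / 665 ka = 0.000532 m/yr = 532 m/Myr

532 m/Myr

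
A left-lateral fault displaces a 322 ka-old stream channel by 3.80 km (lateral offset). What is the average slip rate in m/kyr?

11.8 m/kyr

rate = 3.80 km / 322 ka = 0.0118 m/yr = 11.8 m/kyr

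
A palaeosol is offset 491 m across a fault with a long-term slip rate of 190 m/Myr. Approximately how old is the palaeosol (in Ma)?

age = offset / rate = 491 m / (190 m/Myr) = 2.58e+06 yr = 2.58 Ma

2.58 Ma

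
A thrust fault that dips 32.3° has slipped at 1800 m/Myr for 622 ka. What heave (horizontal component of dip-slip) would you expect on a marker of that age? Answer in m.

dip-slip = rate × time = 1800 m/Myr × 622 ka = 1120 m
heave = dip-slip × cos(dip) = 1120 × cos(32.3°) = 946 m

946 m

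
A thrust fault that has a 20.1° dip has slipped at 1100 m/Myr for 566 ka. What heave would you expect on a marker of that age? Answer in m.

dip-slip = rate × time = 1100 m/Myr × 566 ka = 622.6 m
heave = dip-slip × cos(dip) = 622.6 × cos(20.1°) = 585 m

585 m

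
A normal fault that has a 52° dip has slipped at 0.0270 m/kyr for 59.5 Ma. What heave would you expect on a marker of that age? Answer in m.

dip-slip = rate × time = 0.0270 m/kyr × 59.5 Ma = 1606 m
heave = dip-slip × cos(dip) = 1606 × cos(52°) = 989 m

989 m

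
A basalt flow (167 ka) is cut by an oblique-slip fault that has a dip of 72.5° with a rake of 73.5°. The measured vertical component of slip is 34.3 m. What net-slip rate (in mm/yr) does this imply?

0.225 mm/yr

dip-slip = throw / sin(dip) = 34.3 / sin(72.5°) = 35.96 m
net slip = dip-slip / sin(rake) = 35.96 / sin(73.5°) = 37.51 m
rate = 37.51 m / 167 ka = 0.000225 m/yr = 0.225 mm/yr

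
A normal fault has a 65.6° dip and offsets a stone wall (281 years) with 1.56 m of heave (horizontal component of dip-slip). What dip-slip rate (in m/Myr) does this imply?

13400 m/Myr

dip-slip = heave / cos(dip) = 1.56 m / cos(65.6°) = 3.776 m
rate = 3.776 m / 281 years = 0.0134 m/yr = 13400 m/Myr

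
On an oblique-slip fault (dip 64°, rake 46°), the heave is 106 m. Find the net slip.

dip-slip = heave / cos(dip) = 106 / cos(64°) = 241.8 m
net slip = dip-slip / sin(rake) = 241.8 / sin(46°) = 336 m

336 m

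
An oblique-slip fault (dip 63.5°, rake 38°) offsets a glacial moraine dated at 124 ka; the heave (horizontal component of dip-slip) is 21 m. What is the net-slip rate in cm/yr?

0.0616 cm/yr

dip-slip = heave / cos(dip) = 21 / cos(63.5°) = 47.06 m
net slip = dip-slip / sin(rake) = 47.06 / sin(38°) = 76.45 m
rate = 76.45 m / 124 ka = 0.000616 m/yr = 0.0616 cm/yr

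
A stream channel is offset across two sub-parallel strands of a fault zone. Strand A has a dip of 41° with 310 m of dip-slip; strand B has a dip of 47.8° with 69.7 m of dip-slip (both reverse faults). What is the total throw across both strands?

255 m

throw_A = 310 × sin(41°) = 203.4 m
throw_B = 69.7 × sin(47.8°) = 51.63 m
total = 203.4 + 51.63 = 255 m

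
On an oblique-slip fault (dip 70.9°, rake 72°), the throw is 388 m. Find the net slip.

dip-slip = throw / sin(dip) = 388 / sin(70.9°) = 410.6 m
net slip = dip-slip / sin(rake) = 410.6 / sin(72°) = 432 m

432 m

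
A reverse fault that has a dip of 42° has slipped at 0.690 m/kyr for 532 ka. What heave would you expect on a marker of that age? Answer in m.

273 m

dip-slip = rate × time = 0.690 m/kyr × 532 ka = 367.1 m
heave = dip-slip × cos(dip) = 367.1 × cos(42°) = 273 m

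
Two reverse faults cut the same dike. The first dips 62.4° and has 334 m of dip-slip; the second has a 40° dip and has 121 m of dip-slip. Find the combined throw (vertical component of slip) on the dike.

374 m

throw_A = 334 × sin(62.4°) = 296 m
throw_B = 121 × sin(40°) = 77.78 m
total = 296 + 77.78 = 374 m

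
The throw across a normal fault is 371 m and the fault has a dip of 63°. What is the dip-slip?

416 m

dip-slip = throw / sin(dip) = 371 / sin(63°) = 416 m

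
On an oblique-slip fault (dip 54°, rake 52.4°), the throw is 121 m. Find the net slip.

dip-slip = throw / sin(dip) = 121 / sin(54°) = 149.6 m
net slip = dip-slip / sin(rake) = 149.6 / sin(52.4°) = 189 m

189 m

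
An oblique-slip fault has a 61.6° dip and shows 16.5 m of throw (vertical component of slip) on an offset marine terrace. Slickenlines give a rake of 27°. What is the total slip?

dip-slip = throw / sin(dip) = 16.5 / sin(61.6°) = 18.76 m
net slip = dip-slip / sin(rake) = 18.76 / sin(27°) = 41.3 m

41.3 m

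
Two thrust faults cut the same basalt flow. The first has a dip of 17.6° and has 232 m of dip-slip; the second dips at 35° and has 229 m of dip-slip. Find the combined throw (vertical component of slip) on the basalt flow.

201 m

throw_A = 232 × sin(17.6°) = 70.15 m
throw_B = 229 × sin(35°) = 131.3 m
total = 70.15 + 131.3 = 201 m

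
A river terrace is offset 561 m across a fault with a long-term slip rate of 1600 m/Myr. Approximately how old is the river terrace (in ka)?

351 ka

age = offset / rate = 561 m / (1600 m/Myr) = 351000 yr = 351 ka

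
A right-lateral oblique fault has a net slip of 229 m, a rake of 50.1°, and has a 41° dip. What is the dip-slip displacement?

dip-slip = net slip × sin(rake) = 229 m × sin(50.1°) = 176 m

176 m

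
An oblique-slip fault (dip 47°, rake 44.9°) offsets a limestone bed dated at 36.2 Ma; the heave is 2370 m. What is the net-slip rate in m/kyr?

dip-slip = heave / cos(dip) = 2370 / cos(47°) = 3475 m
net slip = dip-slip / sin(rake) = 3475 / sin(44.9°) = 4923 m
rate = 4923 m / 36.2 Ma = 0.000136 m/yr = 0.136 m/kyr

0.136 m/kyr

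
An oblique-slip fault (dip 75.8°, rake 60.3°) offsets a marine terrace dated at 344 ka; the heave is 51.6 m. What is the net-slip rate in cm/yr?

0.0704 cm/yr

dip-slip = heave / cos(dip) = 51.6 / cos(75.8°) = 210.3 m
net slip = dip-slip / sin(rake) = 210.3 / sin(60.3°) = 242.2 m
rate = 242.2 m / 344 ka = 0.000704 m/yr = 0.0704 cm/yr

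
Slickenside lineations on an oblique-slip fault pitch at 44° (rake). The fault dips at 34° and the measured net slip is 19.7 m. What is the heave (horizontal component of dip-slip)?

dip-slip = net slip × sin(rake) = 19.7 m × sin(44°) = 13.68 m
heave = dip-slip × cos(dip) = 13.68 × cos(34°) = 11.3 m

11.3 m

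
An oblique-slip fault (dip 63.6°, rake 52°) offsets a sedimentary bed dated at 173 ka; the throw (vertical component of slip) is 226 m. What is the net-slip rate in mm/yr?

1.85 mm/yr

dip-slip = throw / sin(dip) = 226 / sin(63.6°) = 252.3 m
net slip = dip-slip / sin(rake) = 252.3 / sin(52°) = 320.2 m
rate = 320.2 m / 173 ka = 0.00185 m/yr = 1.85 mm/yr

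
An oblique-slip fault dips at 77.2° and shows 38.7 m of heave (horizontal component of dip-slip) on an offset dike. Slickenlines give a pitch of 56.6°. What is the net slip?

209 m

dip-slip = heave / cos(dip) = 38.7 / cos(77.2°) = 174.7 m
net slip = dip-slip / sin(rake) = 174.7 / sin(56.6°) = 209 m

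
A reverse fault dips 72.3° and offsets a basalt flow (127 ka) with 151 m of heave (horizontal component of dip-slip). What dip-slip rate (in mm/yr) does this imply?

3.91 mm/yr

dip-slip = heave / cos(dip) = 151 m / cos(72.3°) = 496.7 m
rate = 496.7 m / 127 ka = 0.00391 m/yr = 3.91 mm/yr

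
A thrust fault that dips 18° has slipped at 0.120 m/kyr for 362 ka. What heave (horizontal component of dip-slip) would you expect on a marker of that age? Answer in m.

41.3 m

dip-slip = rate × time = 0.120 m/kyr × 362 ka = 43.44 m
heave = dip-slip × cos(dip) = 43.44 × cos(18°) = 41.3 m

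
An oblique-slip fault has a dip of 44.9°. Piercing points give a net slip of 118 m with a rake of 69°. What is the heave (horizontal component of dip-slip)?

dip-slip = net slip × sin(rake) = 118 m × sin(69°) = 110.2 m
heave = dip-slip × cos(dip) = 110.2 × cos(44.9°) = 78 m

78 m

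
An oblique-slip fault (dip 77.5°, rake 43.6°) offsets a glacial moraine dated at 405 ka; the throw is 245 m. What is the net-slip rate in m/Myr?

dip-slip = throw / sin(dip) = 245 / sin(77.5°) = 250.9 m
net slip = dip-slip / sin(rake) = 250.9 / sin(43.6°) = 363.9 m
rate = 363.9 m / 405 ka = 0.000899 m/yr = 899 m/Myr

899 m/Myr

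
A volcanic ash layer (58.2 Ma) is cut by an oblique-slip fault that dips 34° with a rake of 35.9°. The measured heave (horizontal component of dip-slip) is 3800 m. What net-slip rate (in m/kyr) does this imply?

0.134 m/kyr

dip-slip = heave / cos(dip) = 3800 / cos(34°) = 4584 m
net slip = dip-slip / sin(rake) = 4584 / sin(35.9°) = 7817 m
rate = 7817 m / 58.2 Ma = 0.000134 m/yr = 0.134 m/kyr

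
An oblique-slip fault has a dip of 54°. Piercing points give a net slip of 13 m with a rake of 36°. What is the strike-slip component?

10.5 m

strike-slip = net slip × cos(rake) = 13 m × cos(36°) = 10.5 m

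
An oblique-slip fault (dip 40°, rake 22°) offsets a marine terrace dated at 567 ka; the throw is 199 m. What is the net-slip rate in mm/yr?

dip-slip = throw / sin(dip) = 199 / sin(40°) = 309.6 m
net slip = dip-slip / sin(rake) = 309.6 / sin(22°) = 826.4 m
rate = 826.4 m / 567 ka = 0.00146 m/yr = 1.46 mm/yr

1.46 mm/yr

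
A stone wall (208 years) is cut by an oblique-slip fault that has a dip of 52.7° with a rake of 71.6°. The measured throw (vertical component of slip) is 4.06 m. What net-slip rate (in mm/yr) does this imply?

25.9 mm/yr

dip-slip = throw / sin(dip) = 4.06 / sin(52.7°) = 5.104 m
net slip = dip-slip / sin(rake) = 5.104 / sin(71.6°) = 5.379 m
rate = 5.379 m / 208 years = 0.0259 m/yr = 25.9 mm/yr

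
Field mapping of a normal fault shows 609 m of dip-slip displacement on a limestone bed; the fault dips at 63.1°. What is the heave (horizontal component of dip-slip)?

heave = dip-slip × cos(dip) = 609 m × cos(63.1°) = 276 m

276 m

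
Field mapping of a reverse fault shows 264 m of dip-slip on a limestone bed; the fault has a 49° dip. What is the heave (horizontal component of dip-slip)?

173 m

heave = dip-slip × cos(dip) = 264 m × cos(49°) = 173 m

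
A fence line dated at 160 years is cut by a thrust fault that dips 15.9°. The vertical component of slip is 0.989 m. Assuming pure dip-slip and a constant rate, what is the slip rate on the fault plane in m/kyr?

22.6 m/kyr

dip-slip = throw / sin(dip) = 0.989 m / sin(15.9°) = 3.610 m
rate = 3.610 m / 160 years = 0.0226 m/yr = 22.6 m/kyr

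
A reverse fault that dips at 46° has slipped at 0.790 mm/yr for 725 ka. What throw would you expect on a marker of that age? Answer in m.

dip-slip = rate × time = 0.790 mm/yr × 725 ka = 572.8 m
throw = dip-slip × sin(dip) = 572.8 × sin(46°) = 412 m

412 m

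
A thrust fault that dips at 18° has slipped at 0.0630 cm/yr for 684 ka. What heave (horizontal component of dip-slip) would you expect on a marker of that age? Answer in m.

410 m

dip-slip = rate × time = 0.0630 cm/yr × 684 ka = 430.9 m
heave = dip-slip × cos(dip) = 430.9 × cos(18°) = 410 m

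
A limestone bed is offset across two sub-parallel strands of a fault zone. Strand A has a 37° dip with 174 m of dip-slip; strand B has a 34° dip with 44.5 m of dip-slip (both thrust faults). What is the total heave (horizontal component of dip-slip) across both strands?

176 m

heave_A = 174 × cos(37°) = 139 m
heave_B = 44.5 × cos(34°) = 36.89 m
total = 139 + 36.89 = 176 m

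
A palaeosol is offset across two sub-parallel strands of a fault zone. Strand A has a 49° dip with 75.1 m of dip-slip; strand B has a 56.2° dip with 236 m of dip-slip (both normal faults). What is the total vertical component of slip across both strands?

253 m

throw_A = 75.1 × sin(49°) = 56.68 m
throw_B = 236 × sin(56.2°) = 196.1 m
total = 56.68 + 196.1 = 253 m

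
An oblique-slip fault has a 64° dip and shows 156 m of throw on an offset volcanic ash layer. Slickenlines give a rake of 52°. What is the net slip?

dip-slip = throw / sin(dip) = 156 / sin(64°) = 173.6 m
net slip = dip-slip / sin(rake) = 173.6 / sin(52°) = 220 m

220 m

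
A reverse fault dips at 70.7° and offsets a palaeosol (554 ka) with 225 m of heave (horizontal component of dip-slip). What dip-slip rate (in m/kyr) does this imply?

dip-slip = heave / cos(dip) = 225 m / cos(70.7°) = 680.8 m
rate = 680.8 m / 554 ka = 0.00123 m/yr = 1.23 m/kyr

1.23 m/kyr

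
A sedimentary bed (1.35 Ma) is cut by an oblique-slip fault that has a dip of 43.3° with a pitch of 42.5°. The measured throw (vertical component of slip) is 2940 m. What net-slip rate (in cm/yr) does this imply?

0.470 cm/yr

dip-slip = throw / sin(dip) = 2940 / sin(43.3°) = 4287 m
net slip = dip-slip / sin(rake) = 4287 / sin(42.5°) = 6345 m
rate = 6345 m / 1.35 Ma = 0.00470 m/yr = 0.470 cm/yr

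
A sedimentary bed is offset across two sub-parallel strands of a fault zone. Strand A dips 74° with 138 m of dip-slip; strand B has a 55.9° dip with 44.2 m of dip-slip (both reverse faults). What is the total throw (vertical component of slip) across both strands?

throw_A = 138 × sin(74°) = 132.7 m
throw_B = 44.2 × sin(55.9°) = 36.60 m
total = 132.7 + 36.60 = 169 m

169 m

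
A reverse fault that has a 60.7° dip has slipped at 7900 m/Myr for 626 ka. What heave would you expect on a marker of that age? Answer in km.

2.42 km

dip-slip = rate × time = 7900 m/Myr × 626 ka = 4945 m
heave = dip-slip × cos(dip) = 4945 × cos(60.7°) = 2420 m = 2.42 km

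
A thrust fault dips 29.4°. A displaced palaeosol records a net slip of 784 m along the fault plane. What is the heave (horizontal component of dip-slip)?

heave = dip-slip × cos(dip) = 784 m × cos(29.4°) = 683 m

683 m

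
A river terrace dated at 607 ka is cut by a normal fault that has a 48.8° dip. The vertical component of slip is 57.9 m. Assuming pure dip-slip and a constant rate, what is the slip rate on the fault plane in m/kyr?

0.127 m/kyr

dip-slip = throw / sin(dip) = 57.9 m / sin(48.8°) = 76.95 m
rate = 76.95 m / 607 ka = 0.000127 m/yr = 0.127 m/kyr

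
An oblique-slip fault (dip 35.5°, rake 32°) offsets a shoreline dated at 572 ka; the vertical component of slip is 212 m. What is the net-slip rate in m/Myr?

1200 m/Myr

dip-slip = throw / sin(dip) = 212 / sin(35.5°) = 365.1 m
net slip = dip-slip / sin(rake) = 365.1 / sin(32°) = 688.9 m
rate = 688.9 m / 572 ka = 0.00120 m/yr = 1200 m/Myr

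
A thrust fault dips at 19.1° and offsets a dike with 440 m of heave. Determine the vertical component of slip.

152 m

throw = heave × tan(dip) = 440 × tan(19.1°) = 152 m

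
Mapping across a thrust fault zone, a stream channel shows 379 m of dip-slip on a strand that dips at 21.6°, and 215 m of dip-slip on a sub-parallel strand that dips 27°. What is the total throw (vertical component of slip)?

throw_A = 379 × sin(21.6°) = 139.5 m
throw_B = 215 × sin(27°) = 97.61 m
total = 139.5 + 97.61 = 237 m

237 m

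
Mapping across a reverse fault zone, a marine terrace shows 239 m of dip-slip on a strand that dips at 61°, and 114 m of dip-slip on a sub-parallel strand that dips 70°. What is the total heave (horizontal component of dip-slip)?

heave_A = 239 × cos(61°) = 115.9 m
heave_B = 114 × cos(70°) = 38.99 m
total = 115.9 + 38.99 = 155 m

155 m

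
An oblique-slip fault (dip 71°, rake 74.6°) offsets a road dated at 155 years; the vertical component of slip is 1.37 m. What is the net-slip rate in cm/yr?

0.970 cm/yr

dip-slip = throw / sin(dip) = 1.37 / sin(71°) = 1.449 m
net slip = dip-slip / sin(rake) = 1.449 / sin(74.6°) = 1.503 m
rate = 1.503 m / 155 years = 0.00970 m/yr = 0.970 cm/yr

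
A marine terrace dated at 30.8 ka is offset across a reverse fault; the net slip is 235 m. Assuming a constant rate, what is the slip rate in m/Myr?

rate = 235 m / 30.8 ka = 0.00763 m/yr = 7630 m/Myr

7630 m/Myr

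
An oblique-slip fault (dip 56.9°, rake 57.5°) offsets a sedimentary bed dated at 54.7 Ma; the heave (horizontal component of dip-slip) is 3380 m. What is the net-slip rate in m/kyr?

0.134 m/kyr

dip-slip = heave / cos(dip) = 3380 / cos(56.9°) = 6189 m
net slip = dip-slip / sin(rake) = 6189 / sin(57.5°) = 7339 m
rate = 7339 m / 54.7 Ma = 0.000134 m/yr = 0.134 m/kyr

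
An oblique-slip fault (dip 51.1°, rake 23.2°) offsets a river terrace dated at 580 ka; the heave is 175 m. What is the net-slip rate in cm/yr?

0.122 cm/yr

dip-slip = heave / cos(dip) = 175 / cos(51.1°) = 278.7 m
net slip = dip-slip / sin(rake) = 278.7 / sin(23.2°) = 707.4 m
rate = 707.4 m / 580 ka = 0.00122 m/yr = 0.122 cm/yr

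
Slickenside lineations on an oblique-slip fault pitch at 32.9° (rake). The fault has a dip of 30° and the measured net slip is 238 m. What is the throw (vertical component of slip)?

dip-slip = net slip × sin(rake) = 238 m × sin(32.9°) = 129.3 m
throw = dip-slip × sin(dip) = 129.3 × sin(30°) = 64.6 m

64.6 m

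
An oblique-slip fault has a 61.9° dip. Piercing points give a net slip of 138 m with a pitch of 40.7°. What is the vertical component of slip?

79.4 m

dip-slip = net slip × sin(rake) = 138 m × sin(40.7°) = 89.99 m
throw = dip-slip × sin(dip) = 89.99 × sin(61.9°) = 79.4 m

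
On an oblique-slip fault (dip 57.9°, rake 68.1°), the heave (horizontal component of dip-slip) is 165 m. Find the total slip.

335 m

dip-slip = heave / cos(dip) = 165 / cos(57.9°) = 310.5 m
net slip = dip-slip / sin(rake) = 310.5 / sin(68.1°) = 335 m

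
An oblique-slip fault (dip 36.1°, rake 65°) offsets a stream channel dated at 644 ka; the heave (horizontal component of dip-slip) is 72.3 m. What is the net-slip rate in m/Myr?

dip-slip = heave / cos(dip) = 72.3 / cos(36.1°) = 89.48 m
net slip = dip-slip / sin(rake) = 89.48 / sin(65°) = 98.73 m
rate = 98.73 m / 644 ka = 0.000153 m/yr = 153 m/Myr

153 m/Myr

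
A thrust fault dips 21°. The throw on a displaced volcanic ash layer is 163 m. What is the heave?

heave = throw / tan(dip) = 163 / tan(21°) = 425 m

425 m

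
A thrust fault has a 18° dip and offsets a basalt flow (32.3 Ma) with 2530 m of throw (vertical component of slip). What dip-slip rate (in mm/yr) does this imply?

0.253 mm/yr

dip-slip = throw / sin(dip) = 2530 m / sin(18°) = 8187 m
rate = 8187 m / 32.3 Ma = 0.000253 m/yr = 0.253 mm/yr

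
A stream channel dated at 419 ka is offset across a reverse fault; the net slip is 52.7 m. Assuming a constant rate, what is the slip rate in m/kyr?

rate = 52.7 m / 419 ka = 0.000126 m/yr = 0.126 m/kyr

0.126 m/kyr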